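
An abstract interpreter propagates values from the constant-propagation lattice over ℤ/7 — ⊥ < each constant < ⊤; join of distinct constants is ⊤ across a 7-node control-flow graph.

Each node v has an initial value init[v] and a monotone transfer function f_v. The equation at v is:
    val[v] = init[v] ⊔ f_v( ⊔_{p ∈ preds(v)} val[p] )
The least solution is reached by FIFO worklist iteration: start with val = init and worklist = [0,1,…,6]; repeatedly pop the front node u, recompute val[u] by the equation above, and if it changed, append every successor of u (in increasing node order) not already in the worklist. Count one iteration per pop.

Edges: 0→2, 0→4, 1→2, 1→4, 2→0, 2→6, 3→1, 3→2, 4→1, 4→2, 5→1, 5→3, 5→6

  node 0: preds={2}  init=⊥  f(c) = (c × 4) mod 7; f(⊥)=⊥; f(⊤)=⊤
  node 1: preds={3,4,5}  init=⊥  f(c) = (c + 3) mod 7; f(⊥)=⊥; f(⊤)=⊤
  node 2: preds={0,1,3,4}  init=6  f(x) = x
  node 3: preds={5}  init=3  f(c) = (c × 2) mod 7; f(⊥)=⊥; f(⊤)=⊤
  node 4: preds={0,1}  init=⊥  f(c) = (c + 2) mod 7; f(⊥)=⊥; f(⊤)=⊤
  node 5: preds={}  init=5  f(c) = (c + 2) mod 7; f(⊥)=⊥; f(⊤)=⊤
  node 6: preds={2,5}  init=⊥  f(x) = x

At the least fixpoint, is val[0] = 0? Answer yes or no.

no

Worklist (11 pops):
  #1 pop 0: in=6 → 3 (was ⊥); enqueue []
  #2 pop 1: in=⊤ → ⊤ (was ⊥); enqueue []
  #3 pop 2: in=⊤ → ⊤ (was 6); enqueue [0]
  #4 pop 3: in=5 → 3 (no change)
  #5 pop 4: in=⊤ → ⊤ (was ⊥); enqueue [1,2]
  #6 pop 5: in=⊥ → 5 (no change)
  #7 pop 6: in=⊤ → ⊤ (was ⊥); enqueue []
  #8 pop 0: in=⊤ → ⊤ (was 3); enqueue [4]
  #9 pop 1: in=⊤ → ⊤ (no change)
  #10 pop 2: in=⊤ → ⊤ (no change)
  #11 pop 4: in=⊤ → ⊤ (no change)

Fixpoint:
  val[0] = ⊤
  val[1] = ⊤
  val[2] = ⊤
  val[3] = 3
  val[4] = ⊤
  val[5] = 5
  val[6] = ⊤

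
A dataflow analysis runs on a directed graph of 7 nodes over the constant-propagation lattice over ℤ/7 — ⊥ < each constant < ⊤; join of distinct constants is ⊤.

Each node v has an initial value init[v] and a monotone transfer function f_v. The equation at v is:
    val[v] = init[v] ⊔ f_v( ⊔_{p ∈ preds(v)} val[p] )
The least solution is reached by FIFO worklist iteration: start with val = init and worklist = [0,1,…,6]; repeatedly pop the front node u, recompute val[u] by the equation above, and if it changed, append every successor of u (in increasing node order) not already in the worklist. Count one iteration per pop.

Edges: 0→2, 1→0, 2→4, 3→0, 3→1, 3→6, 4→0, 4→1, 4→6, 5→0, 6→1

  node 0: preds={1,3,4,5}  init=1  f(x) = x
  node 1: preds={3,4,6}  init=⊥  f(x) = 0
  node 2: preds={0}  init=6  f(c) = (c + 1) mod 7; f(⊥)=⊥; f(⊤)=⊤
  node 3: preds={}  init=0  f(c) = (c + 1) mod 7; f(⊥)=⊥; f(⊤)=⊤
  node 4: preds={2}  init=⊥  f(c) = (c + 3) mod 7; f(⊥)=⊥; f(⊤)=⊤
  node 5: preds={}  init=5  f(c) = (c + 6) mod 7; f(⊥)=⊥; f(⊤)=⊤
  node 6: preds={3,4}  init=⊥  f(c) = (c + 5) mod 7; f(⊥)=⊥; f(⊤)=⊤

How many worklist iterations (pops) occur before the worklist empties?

Iteration log — 9 steps:
  step 1. node 0  ⊔preds=⊤  new=⊤  old=1  +wl: 
  step 2. node 1  ⊔preds=0  new=0  old=⊥  +wl: 0
  step 3. node 2  ⊔preds=⊤  new=⊤  old=6  +wl: 
  step 4. node 3  ⊔preds=⊥  new=0  stable
  step 5. node 4  ⊔preds=⊤  new=⊤  old=⊥  +wl: 1
  step 6. node 5  ⊔preds=⊥  new=5  stable
  step 7. node 6  ⊔preds=⊤  new=⊤  old=⊥  +wl: 
  step 8. node 0  ⊔preds=⊤  new=⊤  stable
  step 9. node 1  ⊔preds=⊤  new=0  stable

Least fixpoint reached:
  node 0: ⊤
  node 1: 0
  node 2: ⊤
  node 3: 0
  node 4: ⊤
  node 5: 5
  node 6: ⊤

9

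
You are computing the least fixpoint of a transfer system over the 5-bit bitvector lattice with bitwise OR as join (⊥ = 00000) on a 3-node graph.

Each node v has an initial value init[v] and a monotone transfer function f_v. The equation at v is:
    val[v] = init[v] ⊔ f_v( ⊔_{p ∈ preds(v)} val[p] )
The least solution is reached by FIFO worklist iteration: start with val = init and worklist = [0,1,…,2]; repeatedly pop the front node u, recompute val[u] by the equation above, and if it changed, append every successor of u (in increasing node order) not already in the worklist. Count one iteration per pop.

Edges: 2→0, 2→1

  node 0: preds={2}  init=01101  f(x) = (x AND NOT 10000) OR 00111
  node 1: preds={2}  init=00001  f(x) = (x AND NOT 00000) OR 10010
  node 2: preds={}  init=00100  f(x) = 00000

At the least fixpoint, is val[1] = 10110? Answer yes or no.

no

Worklist (3 pops):
  #1 pop 0: in=00100 → 01111 (was 01101); enqueue []
  #2 pop 1: in=00100 → 10111 (was 00001); enqueue []
  #3 pop 2: in=00000 → 00100 (no change)

Fixpoint:
  val[0] = 01111
  val[1] = 10111
  val[2] = 00100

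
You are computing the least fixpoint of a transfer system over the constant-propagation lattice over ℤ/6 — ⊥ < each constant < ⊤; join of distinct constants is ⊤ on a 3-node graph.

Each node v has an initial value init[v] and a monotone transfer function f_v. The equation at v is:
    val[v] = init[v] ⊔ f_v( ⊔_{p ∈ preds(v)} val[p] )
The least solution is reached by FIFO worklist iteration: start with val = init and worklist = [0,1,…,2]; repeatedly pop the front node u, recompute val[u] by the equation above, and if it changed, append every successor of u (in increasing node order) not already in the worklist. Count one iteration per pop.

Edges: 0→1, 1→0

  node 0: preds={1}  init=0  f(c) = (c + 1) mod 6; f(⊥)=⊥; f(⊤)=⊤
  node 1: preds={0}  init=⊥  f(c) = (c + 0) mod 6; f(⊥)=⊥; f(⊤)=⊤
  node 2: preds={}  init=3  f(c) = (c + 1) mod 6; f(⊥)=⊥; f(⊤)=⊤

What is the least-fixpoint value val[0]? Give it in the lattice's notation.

Iteration log — 6 steps:
  step 1. node 0  ⊔preds=⊥  new=0  stable
  step 2. node 1  ⊔preds=0  new=0  old=⊥  +wl: 0
  step 3. node 2  ⊔preds=⊥  new=3  stable
  step 4. node 0  ⊔preds=0  new=⊤  old=0  +wl: 1
  step 5. node 1  ⊔preds=⊤  new=⊤  old=0  +wl: 0
  step 6. node 0  ⊔preds=⊤  new=⊤  stable

Least fixpoint reached:
  node 0: ⊤
  node 1: ⊤
  node 2: 3

⊤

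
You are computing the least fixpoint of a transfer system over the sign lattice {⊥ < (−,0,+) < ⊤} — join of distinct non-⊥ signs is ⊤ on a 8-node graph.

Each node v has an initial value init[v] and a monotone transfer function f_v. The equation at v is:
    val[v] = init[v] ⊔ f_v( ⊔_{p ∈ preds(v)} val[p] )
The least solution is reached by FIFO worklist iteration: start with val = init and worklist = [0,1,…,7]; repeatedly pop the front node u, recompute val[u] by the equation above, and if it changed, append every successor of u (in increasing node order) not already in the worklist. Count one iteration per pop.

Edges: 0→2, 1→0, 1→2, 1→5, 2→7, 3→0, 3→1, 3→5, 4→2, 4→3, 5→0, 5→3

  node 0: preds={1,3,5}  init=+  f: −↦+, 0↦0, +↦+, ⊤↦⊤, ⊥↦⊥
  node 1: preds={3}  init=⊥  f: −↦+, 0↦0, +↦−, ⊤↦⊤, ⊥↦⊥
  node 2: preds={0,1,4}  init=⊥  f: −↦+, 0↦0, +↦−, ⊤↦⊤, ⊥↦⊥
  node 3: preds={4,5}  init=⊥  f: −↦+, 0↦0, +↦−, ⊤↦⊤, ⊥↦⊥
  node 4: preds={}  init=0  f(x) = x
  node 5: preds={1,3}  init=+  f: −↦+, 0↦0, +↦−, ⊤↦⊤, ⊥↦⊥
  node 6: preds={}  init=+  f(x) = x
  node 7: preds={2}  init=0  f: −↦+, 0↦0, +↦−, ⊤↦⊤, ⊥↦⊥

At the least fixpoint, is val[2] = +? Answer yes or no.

Worklist (14 pops):
  #1 pop 0: in=+ → + (no change)
  #2 pop 1: in=⊥ → ⊥ (no change)
  #3 pop 2: in=⊤ → ⊤ (was ⊥); enqueue []
  #4 pop 3: in=⊤ → ⊤ (was ⊥); enqueue [0,1]
  #5 pop 4: in=⊥ → 0 (no change)
  #6 pop 5: in=⊤ → ⊤ (was +); enqueue [3]
  #7 pop 6: in=⊥ → + (no change)
  #8 pop 7: in=⊤ → ⊤ (was 0); enqueue []
  #9 pop 0: in=⊤ → ⊤ (was +); enqueue [2]
  #10 pop 1: in=⊤ → ⊤ (was ⊥); enqueue [0,5]
  #11 pop 3: in=⊤ → ⊤ (no change)
  #12 pop 2: in=⊤ → ⊤ (no change)
  #13 pop 0: in=⊤ → ⊤ (no change)
  #14 pop 5: in=⊤ → ⊤ (no change)

Fixpoint:
  val[0] = ⊤
  val[1] = ⊤
  val[2] = ⊤
  val[3] = ⊤
  val[4] = 0
  val[5] = ⊤
  val[6] = +
  val[7] = ⊤

no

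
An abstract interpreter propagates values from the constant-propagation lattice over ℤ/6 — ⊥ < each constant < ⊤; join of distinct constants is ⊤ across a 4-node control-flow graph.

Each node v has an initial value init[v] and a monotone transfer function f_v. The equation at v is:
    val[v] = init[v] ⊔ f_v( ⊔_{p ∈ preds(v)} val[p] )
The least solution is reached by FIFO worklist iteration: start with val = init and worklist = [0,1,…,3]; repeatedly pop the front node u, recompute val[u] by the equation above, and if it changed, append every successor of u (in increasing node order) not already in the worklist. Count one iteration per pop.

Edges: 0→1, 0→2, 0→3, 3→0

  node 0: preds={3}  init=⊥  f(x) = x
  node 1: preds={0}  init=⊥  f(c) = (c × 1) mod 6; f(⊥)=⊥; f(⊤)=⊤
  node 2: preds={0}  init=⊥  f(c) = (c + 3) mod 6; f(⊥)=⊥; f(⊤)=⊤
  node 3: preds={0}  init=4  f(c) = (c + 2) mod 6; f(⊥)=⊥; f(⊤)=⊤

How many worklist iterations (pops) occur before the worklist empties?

Trace (8 dequeues):
  [1] u=0 | in 4 | out 4 | prev ⊥ | push {}
  [2] u=1 | in 4 | out 4 | prev ⊥ | push {}
  [3] u=2 | in 4 | out 1 | prev ⊥ | push {}
  [4] u=3 | in 4 | out ⊤ | prev 4 | push {0}
  [5] u=0 | in ⊤ | out ⊤ | prev 4 | push {1,2,3}
  [6] u=1 | in ⊤ | out ⊤ | prev 4 | push {}
  [7] u=2 | in ⊤ | out ⊤ | prev 1 | push {}
  [8] u=3 | in ⊤ | out ⊤ | ==

Converged values:
  [0] ⊤
  [1] ⊤
  [2] ⊤
  [3] ⊤

8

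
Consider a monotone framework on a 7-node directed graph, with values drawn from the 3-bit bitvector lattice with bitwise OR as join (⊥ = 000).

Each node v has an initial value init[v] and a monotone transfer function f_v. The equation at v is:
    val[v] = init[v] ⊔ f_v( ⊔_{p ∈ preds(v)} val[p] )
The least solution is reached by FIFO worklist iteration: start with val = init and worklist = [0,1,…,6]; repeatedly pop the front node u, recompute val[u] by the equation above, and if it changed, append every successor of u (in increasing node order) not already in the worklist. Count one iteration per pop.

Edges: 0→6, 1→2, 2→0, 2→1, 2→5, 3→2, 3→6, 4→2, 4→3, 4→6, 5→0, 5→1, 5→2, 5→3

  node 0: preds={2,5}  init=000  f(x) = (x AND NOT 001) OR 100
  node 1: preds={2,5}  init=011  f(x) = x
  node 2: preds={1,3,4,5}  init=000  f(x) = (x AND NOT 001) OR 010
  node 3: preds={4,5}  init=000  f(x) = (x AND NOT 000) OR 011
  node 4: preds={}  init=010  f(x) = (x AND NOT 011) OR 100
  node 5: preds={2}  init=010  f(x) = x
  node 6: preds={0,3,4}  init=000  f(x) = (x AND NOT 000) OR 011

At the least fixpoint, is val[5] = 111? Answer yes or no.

no

Worklist (19 pops):
  #1 pop 0: in=010 → 110 (was 000); enqueue []
  #2 pop 1: in=010 → 011 (no change)
  #3 pop 2: in=011 → 010 (was 000); enqueue [0,1]
  #4 pop 3: in=010 → 011 (was 000); enqueue [2]
  #5 pop 4: in=000 → 110 (was 010); enqueue [3]
  #6 pop 5: in=010 → 010 (no change)
  #7 pop 6: in=111 → 111 (was 000); enqueue []
  #8 pop 0: in=010 → 110 (no change)
  #9 pop 1: in=010 → 011 (no change)
  #10 pop 2: in=111 → 110 (was 010); enqueue [0,1,5]
  #11 pop 3: in=110 → 111 (was 011); enqueue [2,6]
  #12 pop 0: in=110 → 110 (no change)
  #13 pop 1: in=110 → 111 (was 011); enqueue []
  #14 pop 5: in=110 → 110 (was 010); enqueue [0,1,3]
  #15 pop 2: in=111 → 110 (no change)
  #16 pop 6: in=111 → 111 (no change)
  #17 pop 0: in=110 → 110 (no change)
  #18 pop 1: in=110 → 111 (no change)
  #19 pop 3: in=110 → 111 (no change)

Fixpoint:
  val[0] = 110
  val[1] = 111
  val[2] = 110
  val[3] = 111
  val[4] = 110
  val[5] = 110
  val[6] = 111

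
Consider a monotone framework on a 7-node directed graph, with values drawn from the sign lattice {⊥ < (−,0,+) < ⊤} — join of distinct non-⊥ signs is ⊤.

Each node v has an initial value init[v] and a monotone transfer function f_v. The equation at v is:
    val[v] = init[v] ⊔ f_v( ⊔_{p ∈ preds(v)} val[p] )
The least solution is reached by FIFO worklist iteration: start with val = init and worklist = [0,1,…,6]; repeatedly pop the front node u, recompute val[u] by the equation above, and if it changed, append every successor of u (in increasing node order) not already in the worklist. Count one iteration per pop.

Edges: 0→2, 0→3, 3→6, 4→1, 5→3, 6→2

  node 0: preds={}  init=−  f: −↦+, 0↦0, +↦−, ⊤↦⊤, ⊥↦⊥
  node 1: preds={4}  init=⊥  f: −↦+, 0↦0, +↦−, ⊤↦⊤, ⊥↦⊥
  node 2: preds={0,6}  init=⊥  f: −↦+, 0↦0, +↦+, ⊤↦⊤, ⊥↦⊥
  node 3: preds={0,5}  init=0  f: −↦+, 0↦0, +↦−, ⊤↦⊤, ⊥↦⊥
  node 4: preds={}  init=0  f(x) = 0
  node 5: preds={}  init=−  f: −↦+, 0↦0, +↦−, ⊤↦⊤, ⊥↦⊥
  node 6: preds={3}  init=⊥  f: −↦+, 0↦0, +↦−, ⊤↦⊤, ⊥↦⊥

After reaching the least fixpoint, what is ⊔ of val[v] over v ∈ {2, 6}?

⊤

Trace (8 dequeues):
  [1] u=0 | in ⊥ | out − | ==
  [2] u=1 | in 0 | out 0 | prev ⊥ | push {}
  [3] u=2 | in − | out + | prev ⊥ | push {}
  [4] u=3 | in − | out ⊤ | prev 0 | push {}
  [5] u=4 | in ⊥ | out 0 | ==
  [6] u=5 | in ⊥ | out − | ==
  [7] u=6 | in ⊤ | out ⊤ | prev ⊥ | push {2}
  [8] u=2 | in ⊤ | out ⊤ | prev + | push {}

Converged values:
  [0] −
  [1] 0
  [2] ⊤
  [3] ⊤
  [4] 0
  [5] −
  [6] ⊤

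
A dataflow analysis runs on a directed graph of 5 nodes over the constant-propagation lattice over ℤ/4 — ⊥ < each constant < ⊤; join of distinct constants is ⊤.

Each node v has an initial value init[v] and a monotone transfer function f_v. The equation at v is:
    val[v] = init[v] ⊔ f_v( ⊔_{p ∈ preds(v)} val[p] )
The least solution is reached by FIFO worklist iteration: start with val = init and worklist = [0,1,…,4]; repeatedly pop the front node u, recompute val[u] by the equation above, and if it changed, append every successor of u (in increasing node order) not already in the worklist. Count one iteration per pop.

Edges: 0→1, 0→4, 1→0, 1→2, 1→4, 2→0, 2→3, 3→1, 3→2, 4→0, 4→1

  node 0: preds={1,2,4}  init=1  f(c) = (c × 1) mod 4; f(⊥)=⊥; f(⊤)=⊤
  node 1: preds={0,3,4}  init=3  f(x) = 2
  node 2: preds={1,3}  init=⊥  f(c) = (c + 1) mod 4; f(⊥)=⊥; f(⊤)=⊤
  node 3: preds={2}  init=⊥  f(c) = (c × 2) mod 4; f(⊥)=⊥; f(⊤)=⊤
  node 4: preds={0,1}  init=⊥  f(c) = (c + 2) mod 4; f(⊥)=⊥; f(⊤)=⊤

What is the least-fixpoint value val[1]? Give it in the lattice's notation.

Iteration log — 8 steps:
  step 1. node 0  ⊔preds=3  new=⊤  old=1  +wl: 
  step 2. node 1  ⊔preds=⊤  new=⊤  old=3  +wl: 0
  step 3. node 2  ⊔preds=⊤  new=⊤  old=⊥  +wl: 
  step 4. node 3  ⊔preds=⊤  new=⊤  old=⊥  +wl: 1,2
  step 5. node 4  ⊔preds=⊤  new=⊤  old=⊥  +wl: 
  step 6. node 0  ⊔preds=⊤  new=⊤  stable
  step 7. node 1  ⊔preds=⊤  new=⊤  stable
  step 8. node 2  ⊔preds=⊤  new=⊤  stable

Least fixpoint reached:
  node 0: ⊤
  node 1: ⊤
  node 2: ⊤
  node 3: ⊤
  node 4: ⊤

⊤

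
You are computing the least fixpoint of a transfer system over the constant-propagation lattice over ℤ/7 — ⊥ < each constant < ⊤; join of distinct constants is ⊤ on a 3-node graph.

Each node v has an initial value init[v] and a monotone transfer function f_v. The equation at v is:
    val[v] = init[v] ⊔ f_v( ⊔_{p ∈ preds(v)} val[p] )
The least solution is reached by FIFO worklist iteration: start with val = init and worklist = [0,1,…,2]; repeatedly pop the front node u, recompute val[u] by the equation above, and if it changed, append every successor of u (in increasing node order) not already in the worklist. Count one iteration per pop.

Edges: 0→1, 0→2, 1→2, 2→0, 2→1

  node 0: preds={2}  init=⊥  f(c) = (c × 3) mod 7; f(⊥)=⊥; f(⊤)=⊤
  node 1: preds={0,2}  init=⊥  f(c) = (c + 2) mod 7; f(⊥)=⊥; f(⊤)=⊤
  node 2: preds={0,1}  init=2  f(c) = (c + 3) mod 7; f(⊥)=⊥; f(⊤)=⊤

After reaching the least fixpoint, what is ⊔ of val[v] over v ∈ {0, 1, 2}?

⊤

Iteration log — 6 steps:
  step 1. node 0  ⊔preds=2  new=6  old=⊥  +wl: 
  step 2. node 1  ⊔preds=⊤  new=⊤  old=⊥  +wl: 
  step 3. node 2  ⊔preds=⊤  new=⊤  old=2  +wl: 0,1
  step 4. node 0  ⊔preds=⊤  new=⊤  old=6  +wl: 2
  step 5. node 1  ⊔preds=⊤  new=⊤  stable
  step 6. node 2  ⊔preds=⊤  new=⊤  stable

Least fixpoint reached:
  node 0: ⊤
  node 1: ⊤
  node 2: ⊤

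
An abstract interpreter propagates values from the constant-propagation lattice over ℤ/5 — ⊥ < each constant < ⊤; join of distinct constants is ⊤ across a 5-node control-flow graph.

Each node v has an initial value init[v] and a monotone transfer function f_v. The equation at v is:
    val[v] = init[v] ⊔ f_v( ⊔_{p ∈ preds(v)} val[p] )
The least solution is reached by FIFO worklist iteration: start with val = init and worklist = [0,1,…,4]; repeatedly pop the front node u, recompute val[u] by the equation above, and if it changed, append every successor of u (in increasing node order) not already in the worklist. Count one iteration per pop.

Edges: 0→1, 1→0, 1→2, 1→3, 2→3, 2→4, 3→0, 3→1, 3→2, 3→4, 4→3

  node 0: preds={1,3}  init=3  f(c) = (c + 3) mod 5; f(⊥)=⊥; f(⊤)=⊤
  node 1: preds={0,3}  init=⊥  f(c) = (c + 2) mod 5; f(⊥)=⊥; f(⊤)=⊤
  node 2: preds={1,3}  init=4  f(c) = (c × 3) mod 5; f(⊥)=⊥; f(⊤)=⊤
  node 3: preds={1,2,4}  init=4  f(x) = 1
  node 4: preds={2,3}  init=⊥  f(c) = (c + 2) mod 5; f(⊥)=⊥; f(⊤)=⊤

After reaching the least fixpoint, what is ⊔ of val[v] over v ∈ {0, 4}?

Worklist (9 pops):
  #1 pop 0: in=4 → ⊤ (was 3); enqueue []
  #2 pop 1: in=⊤ → ⊤ (was ⊥); enqueue [0]
  #3 pop 2: in=⊤ → ⊤ (was 4); enqueue []
  #4 pop 3: in=⊤ → ⊤ (was 4); enqueue [1,2]
  #5 pop 4: in=⊤ → ⊤ (was ⊥); enqueue [3]
  #6 pop 0: in=⊤ → ⊤ (no change)
  #7 pop 1: in=⊤ → ⊤ (no change)
  #8 pop 2: in=⊤ → ⊤ (no change)
  #9 pop 3: in=⊤ → ⊤ (no change)

Fixpoint:
  val[0] = ⊤
  val[1] = ⊤
  val[2] = ⊤
  val[3] = ⊤
  val[4] = ⊤

⊤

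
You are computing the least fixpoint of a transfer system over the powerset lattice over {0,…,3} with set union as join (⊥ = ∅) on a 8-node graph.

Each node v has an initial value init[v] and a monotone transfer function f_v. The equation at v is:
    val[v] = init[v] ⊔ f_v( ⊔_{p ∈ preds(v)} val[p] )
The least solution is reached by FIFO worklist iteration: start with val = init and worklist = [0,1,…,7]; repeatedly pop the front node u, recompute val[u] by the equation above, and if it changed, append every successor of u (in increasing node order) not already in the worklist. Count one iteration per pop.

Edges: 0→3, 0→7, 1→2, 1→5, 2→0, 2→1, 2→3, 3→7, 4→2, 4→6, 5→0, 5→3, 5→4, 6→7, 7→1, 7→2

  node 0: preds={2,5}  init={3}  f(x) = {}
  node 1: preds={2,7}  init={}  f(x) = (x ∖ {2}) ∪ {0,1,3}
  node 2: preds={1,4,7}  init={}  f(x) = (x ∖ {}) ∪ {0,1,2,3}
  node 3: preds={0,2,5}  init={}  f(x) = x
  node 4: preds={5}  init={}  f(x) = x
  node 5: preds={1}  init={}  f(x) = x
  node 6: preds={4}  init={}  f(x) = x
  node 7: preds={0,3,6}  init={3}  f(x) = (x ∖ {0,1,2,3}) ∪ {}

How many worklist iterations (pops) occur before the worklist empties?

15

Worklist (15 pops):
  #1 pop 0: in={} → {3} (no change)
  #2 pop 1: in={3} → {0,1,3} (was {}); enqueue []
  #3 pop 2: in={0,1,3} → {0,1,2,3} (was {}); enqueue [0,1]
  #4 pop 3: in={0,1,2,3} → {0,1,2,3} (was {}); enqueue []
  #5 pop 4: in={} → {} (no change)
  #6 pop 5: in={0,1,3} → {0,1,3} (was {}); enqueue [3,4]
  #7 pop 6: in={} → {} (no change)
  #8 pop 7: in={0,1,2,3} → {3} (no change)
  #9 pop 0: in={0,1,2,3} → {3} (no change)
  #10 pop 1: in={0,1,2,3} → {0,1,3} (no change)
  #11 pop 3: in={0,1,2,3} → {0,1,2,3} (no change)
  #12 pop 4: in={0,1,3} → {0,1,3} (was {}); enqueue [2,6]
  #13 pop 2: in={0,1,3} → {0,1,2,3} (no change)
  #14 pop 6: in={0,1,3} → {0,1,3} (was {}); enqueue [7]
  #15 pop 7: in={0,1,2,3} → {3} (no change)

Fixpoint:
  val[0] = {3}
  val[1] = {0,1,3}
  val[2] = {0,1,2,3}
  val[3] = {0,1,2,3}
  val[4] = {0,1,3}
  val[5] = {0,1,3}
  val[6] = {0,1,3}
  val[7] = {3}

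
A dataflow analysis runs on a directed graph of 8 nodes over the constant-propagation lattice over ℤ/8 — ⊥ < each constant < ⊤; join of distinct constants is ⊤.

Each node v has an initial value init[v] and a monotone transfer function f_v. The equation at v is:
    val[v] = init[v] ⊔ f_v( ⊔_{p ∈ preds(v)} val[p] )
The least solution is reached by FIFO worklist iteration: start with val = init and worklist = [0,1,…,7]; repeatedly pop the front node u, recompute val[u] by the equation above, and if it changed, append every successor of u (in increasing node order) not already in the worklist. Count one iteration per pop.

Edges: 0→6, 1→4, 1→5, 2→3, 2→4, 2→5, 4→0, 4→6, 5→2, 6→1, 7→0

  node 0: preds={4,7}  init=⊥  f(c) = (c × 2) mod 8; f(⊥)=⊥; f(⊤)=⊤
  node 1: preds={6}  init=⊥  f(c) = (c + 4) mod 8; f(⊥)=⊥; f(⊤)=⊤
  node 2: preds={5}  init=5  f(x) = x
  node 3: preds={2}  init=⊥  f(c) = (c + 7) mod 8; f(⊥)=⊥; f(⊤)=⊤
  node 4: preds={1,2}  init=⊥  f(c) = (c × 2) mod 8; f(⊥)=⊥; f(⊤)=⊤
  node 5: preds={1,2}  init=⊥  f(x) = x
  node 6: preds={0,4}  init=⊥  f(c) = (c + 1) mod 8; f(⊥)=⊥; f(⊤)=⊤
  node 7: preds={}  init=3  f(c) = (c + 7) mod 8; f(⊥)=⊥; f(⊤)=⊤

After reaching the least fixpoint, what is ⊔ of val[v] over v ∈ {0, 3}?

Worklist (20 pops):
  #1 pop 0: in=3 → 6 (was ⊥); enqueue []
  #2 pop 1: in=⊥ → ⊥ (no change)
  #3 pop 2: in=⊥ → 5 (no change)
  #4 pop 3: in=5 → 4 (was ⊥); enqueue []
  #5 pop 4: in=5 → 2 (was ⊥); enqueue [0]
  #6 pop 5: in=5 → 5 (was ⊥); enqueue [2]
  #7 pop 6: in=⊤ → ⊤ (was ⊥); enqueue [1]
  #8 pop 7: in=⊥ → 3 (no change)
  #9 pop 0: in=⊤ → ⊤ (was 6); enqueue [6]
  #10 pop 2: in=5 → 5 (no change)
  #11 pop 1: in=⊤ → ⊤ (was ⊥); enqueue [4,5]
  #12 pop 6: in=⊤ → ⊤ (no change)
  #13 pop 4: in=⊤ → ⊤ (was 2); enqueue [0,6]
  #14 pop 5: in=⊤ → ⊤ (was 5); enqueue [2]
  #15 pop 0: in=⊤ → ⊤ (no change)
  #16 pop 6: in=⊤ → ⊤ (no change)
  #17 pop 2: in=⊤ → ⊤ (was 5); enqueue [3,4,5]
  #18 pop 3: in=⊤ → ⊤ (was 4); enqueue []
  #19 pop 4: in=⊤ → ⊤ (no change)
  #20 pop 5: in=⊤ → ⊤ (no change)

Fixpoint:
  val[0] = ⊤
  val[1] = ⊤
  val[2] = ⊤
  val[3] = ⊤
  val[4] = ⊤
  val[5] = ⊤
  val[6] = ⊤
  val[7] = 3

⊤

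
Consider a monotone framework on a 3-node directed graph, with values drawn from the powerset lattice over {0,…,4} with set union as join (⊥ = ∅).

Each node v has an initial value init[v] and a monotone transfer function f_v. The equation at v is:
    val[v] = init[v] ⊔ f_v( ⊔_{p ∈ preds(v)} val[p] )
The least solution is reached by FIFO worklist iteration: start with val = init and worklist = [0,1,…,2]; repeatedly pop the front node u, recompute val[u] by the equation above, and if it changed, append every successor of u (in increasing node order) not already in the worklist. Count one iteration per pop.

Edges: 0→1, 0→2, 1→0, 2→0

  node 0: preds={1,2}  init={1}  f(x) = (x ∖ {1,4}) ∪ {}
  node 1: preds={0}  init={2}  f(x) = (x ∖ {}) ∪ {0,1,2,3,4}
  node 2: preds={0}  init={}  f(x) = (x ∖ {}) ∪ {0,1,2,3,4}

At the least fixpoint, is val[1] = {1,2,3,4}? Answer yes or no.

Worklist (6 pops):
  #1 pop 0: in={2} → {1,2} (was {1}); enqueue []
  #2 pop 1: in={1,2} → {0,1,2,3,4} (was {2}); enqueue [0]
  #3 pop 2: in={1,2} → {0,1,2,3,4} (was {}); enqueue []
  #4 pop 0: in={0,1,2,3,4} → {0,1,2,3} (was {1,2}); enqueue [1,2]
  #5 pop 1: in={0,1,2,3} → {0,1,2,3,4} (no change)
  #6 pop 2: in={0,1,2,3} → {0,1,2,3,4} (no change)

Fixpoint:
  val[0] = {0,1,2,3}
  val[1] = {0,1,2,3,4}
  val[2] = {0,1,2,3,4}

no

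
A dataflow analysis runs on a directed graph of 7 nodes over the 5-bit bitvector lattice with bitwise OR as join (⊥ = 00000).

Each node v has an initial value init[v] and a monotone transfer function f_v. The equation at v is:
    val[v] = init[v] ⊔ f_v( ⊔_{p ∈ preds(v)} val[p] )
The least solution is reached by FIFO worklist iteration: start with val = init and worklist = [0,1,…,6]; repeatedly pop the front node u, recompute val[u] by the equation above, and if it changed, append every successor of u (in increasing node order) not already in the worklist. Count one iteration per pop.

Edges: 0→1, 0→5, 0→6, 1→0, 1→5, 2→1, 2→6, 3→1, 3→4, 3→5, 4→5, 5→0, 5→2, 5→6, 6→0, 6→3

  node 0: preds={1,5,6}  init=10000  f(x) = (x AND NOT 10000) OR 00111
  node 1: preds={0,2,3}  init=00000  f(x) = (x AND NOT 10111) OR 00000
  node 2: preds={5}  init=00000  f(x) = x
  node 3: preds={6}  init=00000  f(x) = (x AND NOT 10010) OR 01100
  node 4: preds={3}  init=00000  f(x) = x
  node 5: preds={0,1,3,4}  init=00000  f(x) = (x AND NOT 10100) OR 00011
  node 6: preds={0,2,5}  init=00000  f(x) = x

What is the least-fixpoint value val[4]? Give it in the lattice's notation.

01101

Iteration log — 16 steps:
  step 1. node 0  ⊔preds=00000  new=10111  old=10000  +wl: 
  step 2. node 1  ⊔preds=10111  new=00000  stable
  step 3. node 2  ⊔preds=00000  new=00000  stable
  step 4. node 3  ⊔preds=00000  new=01100  old=00000  +wl: 1
  step 5. node 4  ⊔preds=01100  new=01100  old=00000  +wl: 
  step 6. node 5  ⊔preds=11111  new=01011  old=00000  +wl: 0,2
  step 7. node 6  ⊔preds=11111  new=11111  old=00000  +wl: 3
  step 8. node 1  ⊔preds=11111  new=01000  old=00000  +wl: 5
  step 9. node 0  ⊔preds=11111  new=11111  old=10111  +wl: 1,6
  step 10. node 2  ⊔preds=01011  new=01011  old=00000  +wl: 
  step 11. node 3  ⊔preds=11111  new=01101  old=01100  +wl: 4
  step 12. node 5  ⊔preds=11111  new=01011  stable
  step 13. node 1  ⊔preds=11111  new=01000  stable
  step 14. node 6  ⊔preds=11111  new=11111  stable
  step 15. node 4  ⊔preds=01101  new=01101  old=01100  +wl: 5
  step 16. node 5  ⊔preds=11111  new=01011  stable

Least fixpoint reached:
  node 0: 11111
  node 1: 01000
  node 2: 01011
  node 3: 01101
  node 4: 01101
  node 5: 01011
  node 6: 11111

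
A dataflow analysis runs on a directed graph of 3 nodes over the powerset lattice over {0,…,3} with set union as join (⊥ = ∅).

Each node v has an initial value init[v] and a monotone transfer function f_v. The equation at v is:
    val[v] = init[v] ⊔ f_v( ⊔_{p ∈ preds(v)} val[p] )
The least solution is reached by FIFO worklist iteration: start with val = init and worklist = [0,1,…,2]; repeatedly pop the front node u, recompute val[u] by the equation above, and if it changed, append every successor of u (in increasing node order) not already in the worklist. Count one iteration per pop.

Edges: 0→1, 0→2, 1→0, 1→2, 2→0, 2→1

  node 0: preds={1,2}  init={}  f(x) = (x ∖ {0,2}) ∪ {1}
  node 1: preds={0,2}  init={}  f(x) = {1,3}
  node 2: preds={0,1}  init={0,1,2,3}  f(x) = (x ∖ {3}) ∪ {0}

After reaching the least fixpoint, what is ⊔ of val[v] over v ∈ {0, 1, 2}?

{0,1,2,3}

Trace (4 dequeues):
  [1] u=0 | in {0,1,2,3} | out {1,3} | prev {} | push {}
  [2] u=1 | in {0,1,2,3} | out {1,3} | prev {} | push {0}
  [3] u=2 | in {1,3} | out {0,1,2,3} | ==
  [4] u=0 | in {0,1,2,3} | out {1,3} | ==

Converged values:
  [0] {1,3}
  [1] {1,3}
  [2] {0,1,2,3}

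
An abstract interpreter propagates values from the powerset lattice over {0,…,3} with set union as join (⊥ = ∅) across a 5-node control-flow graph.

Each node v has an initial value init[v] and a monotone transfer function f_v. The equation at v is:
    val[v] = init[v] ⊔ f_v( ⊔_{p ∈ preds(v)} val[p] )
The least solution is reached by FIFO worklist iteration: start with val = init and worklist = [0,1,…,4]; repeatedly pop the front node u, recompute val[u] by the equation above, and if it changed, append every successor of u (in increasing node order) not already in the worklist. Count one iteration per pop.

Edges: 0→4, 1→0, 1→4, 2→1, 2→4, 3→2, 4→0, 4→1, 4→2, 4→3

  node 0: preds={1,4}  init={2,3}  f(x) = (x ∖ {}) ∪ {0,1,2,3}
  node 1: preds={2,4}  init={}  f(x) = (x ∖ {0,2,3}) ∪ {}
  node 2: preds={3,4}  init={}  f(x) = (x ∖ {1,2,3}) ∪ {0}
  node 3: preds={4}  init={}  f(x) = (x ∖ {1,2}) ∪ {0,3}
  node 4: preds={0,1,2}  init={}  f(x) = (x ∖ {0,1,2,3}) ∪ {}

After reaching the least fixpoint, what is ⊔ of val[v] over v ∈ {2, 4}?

{0}

Iteration log — 7 steps:
  step 1. node 0  ⊔preds={}  new={0,1,2,3}  old={2,3}  +wl: 
  step 2. node 1  ⊔preds={}  new={}  stable
  step 3. node 2  ⊔preds={}  new={0}  old={}  +wl: 1
  step 4. node 3  ⊔preds={}  new={0,3}  old={}  +wl: 2
  step 5. node 4  ⊔preds={0,1,2,3}  new={}  stable
  step 6. node 1  ⊔preds={0}  new={}  stable
  step 7. node 2  ⊔preds={0,3}  new={0}  stable

Least fixpoint reached:
  node 0: {0,1,2,3}
  node 1: {}
  node 2: {0}
  node 3: {0,3}
  node 4: {}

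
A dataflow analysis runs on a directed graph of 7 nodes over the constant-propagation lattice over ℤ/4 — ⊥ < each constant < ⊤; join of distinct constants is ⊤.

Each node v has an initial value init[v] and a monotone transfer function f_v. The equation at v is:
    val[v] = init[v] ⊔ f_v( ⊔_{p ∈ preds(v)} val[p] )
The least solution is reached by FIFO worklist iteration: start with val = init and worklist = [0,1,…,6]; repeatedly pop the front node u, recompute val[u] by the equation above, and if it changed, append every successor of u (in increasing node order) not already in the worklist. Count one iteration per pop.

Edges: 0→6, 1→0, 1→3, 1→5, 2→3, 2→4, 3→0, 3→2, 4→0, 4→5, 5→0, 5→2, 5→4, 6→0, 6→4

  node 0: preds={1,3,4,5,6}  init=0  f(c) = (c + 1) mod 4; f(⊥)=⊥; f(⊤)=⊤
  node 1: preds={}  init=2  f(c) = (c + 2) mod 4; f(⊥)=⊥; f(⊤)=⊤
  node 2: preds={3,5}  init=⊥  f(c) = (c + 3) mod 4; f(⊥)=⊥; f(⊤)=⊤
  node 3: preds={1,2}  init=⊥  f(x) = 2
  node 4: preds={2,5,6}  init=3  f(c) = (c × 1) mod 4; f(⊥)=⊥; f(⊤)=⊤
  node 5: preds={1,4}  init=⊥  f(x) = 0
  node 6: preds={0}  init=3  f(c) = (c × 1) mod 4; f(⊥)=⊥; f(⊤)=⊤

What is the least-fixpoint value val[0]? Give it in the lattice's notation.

⊤

Worklist (13 pops):
  #1 pop 0: in=⊤ → ⊤ (was 0); enqueue []
  #2 pop 1: in=⊥ → 2 (no change)
  #3 pop 2: in=⊥ → ⊥ (no change)
  #4 pop 3: in=2 → 2 (was ⊥); enqueue [0,2]
  #5 pop 4: in=3 → 3 (no change)
  #6 pop 5: in=⊤ → 0 (was ⊥); enqueue [4]
  #7 pop 6: in=⊤ → ⊤ (was 3); enqueue []
  #8 pop 0: in=⊤ → ⊤ (no change)
  #9 pop 2: in=⊤ → ⊤ (was ⊥); enqueue [3]
  #10 pop 4: in=⊤ → ⊤ (was 3); enqueue [0,5]
  #11 pop 3: in=⊤ → 2 (no change)
  #12 pop 0: in=⊤ → ⊤ (no change)
  #13 pop 5: in=⊤ → 0 (no change)

Fixpoint:
  val[0] = ⊤
  val[1] = 2
  val[2] = ⊤
  val[3] = 2
  val[4] = ⊤
  val[5] = 0
  val[6] = ⊤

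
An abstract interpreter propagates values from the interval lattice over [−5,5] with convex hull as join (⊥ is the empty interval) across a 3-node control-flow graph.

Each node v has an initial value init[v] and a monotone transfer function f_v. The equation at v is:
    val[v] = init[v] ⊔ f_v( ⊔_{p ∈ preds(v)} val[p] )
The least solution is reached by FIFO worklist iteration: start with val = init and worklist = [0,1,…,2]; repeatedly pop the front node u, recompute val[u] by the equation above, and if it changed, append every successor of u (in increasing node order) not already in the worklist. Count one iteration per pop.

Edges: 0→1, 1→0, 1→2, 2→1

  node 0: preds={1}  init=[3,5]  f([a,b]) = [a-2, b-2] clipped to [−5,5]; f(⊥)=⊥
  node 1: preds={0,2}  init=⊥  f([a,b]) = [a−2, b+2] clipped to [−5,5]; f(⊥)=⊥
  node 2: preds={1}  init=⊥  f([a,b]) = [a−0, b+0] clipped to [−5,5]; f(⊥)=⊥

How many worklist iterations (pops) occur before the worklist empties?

11

Iteration log — 11 steps:
  step 1. node 0  ⊔preds=⊥  new=[3,5]  stable
  step 2. node 1  ⊔preds=[3,5]  new=[1,5]  old=⊥  +wl: 0
  step 3. node 2  ⊔preds=[1,5]  new=[1,5]  old=⊥  +wl: 1
  step 4. node 0  ⊔preds=[1,5]  new=[-1,5]  old=[3,5]  +wl: 
  step 5. node 1  ⊔preds=[-1,5]  new=[-3,5]  old=[1,5]  +wl: 0,2
  step 6. node 0  ⊔preds=[-3,5]  new=[-5,5]  old=[-1,5]  +wl: 1
  step 7. node 2  ⊔preds=[-3,5]  new=[-3,5]  old=[1,5]  +wl: 
  step 8. node 1  ⊔preds=[-5,5]  new=[-5,5]  old=[-3,5]  +wl: 0,2
  step 9. node 0  ⊔preds=[-5,5]  new=[-5,5]  stable
  step 10. node 2  ⊔preds=[-5,5]  new=[-5,5]  old=[-3,5]  +wl: 1
  step 11. node 1  ⊔preds=[-5,5]  new=[-5,5]  stable

Least fixpoint reached:
  node 0: [-5,5]
  node 1: [-5,5]
  node 2: [-5,5]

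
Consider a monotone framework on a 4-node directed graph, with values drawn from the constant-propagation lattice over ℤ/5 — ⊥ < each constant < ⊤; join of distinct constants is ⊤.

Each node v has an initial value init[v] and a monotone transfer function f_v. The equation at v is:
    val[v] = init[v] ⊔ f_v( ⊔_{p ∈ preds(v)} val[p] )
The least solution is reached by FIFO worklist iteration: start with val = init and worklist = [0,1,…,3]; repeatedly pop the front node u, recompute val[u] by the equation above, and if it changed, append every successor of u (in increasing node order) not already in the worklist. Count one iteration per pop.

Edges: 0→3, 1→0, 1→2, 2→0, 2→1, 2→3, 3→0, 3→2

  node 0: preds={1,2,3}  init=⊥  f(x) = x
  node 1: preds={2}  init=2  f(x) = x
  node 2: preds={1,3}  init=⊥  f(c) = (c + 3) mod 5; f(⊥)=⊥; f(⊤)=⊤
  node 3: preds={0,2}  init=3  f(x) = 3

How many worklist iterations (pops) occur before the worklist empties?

Worklist (8 pops):
  #1 pop 0: in=⊤ → ⊤ (was ⊥); enqueue []
  #2 pop 1: in=⊥ → 2 (no change)
  #3 pop 2: in=⊤ → ⊤ (was ⊥); enqueue [0,1]
  #4 pop 3: in=⊤ → 3 (no change)
  #5 pop 0: in=⊤ → ⊤ (no change)
  #6 pop 1: in=⊤ → ⊤ (was 2); enqueue [0,2]
  #7 pop 0: in=⊤ → ⊤ (no change)
  #8 pop 2: in=⊤ → ⊤ (no change)

Fixpoint:
  val[0] = ⊤
  val[1] = ⊤
  val[2] = ⊤
  val[3] = 3

8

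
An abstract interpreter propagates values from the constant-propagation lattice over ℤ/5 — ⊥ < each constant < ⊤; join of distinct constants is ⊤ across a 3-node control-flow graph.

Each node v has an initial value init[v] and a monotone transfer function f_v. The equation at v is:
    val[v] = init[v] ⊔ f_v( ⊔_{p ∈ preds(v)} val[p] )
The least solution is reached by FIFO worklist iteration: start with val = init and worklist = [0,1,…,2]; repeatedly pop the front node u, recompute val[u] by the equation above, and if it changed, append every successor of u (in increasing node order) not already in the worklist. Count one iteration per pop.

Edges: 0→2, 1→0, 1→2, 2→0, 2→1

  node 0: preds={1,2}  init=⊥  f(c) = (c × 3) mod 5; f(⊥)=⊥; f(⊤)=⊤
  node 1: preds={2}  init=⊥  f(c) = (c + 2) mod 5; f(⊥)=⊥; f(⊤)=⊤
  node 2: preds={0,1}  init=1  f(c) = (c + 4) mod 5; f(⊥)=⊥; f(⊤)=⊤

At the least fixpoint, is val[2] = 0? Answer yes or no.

no

Worklist (7 pops):
  #1 pop 0: in=1 → 3 (was ⊥); enqueue []
  #2 pop 1: in=1 → 3 (was ⊥); enqueue [0]
  #3 pop 2: in=3 → ⊤ (was 1); enqueue [1]
  #4 pop 0: in=⊤ → ⊤ (was 3); enqueue [2]
  #5 pop 1: in=⊤ → ⊤ (was 3); enqueue [0]
  #6 pop 2: in=⊤ → ⊤ (no change)
  #7 pop 0: in=⊤ → ⊤ (no change)

Fixpoint:
  val[0] = ⊤
  val[1] = ⊤
  val[2] = ⊤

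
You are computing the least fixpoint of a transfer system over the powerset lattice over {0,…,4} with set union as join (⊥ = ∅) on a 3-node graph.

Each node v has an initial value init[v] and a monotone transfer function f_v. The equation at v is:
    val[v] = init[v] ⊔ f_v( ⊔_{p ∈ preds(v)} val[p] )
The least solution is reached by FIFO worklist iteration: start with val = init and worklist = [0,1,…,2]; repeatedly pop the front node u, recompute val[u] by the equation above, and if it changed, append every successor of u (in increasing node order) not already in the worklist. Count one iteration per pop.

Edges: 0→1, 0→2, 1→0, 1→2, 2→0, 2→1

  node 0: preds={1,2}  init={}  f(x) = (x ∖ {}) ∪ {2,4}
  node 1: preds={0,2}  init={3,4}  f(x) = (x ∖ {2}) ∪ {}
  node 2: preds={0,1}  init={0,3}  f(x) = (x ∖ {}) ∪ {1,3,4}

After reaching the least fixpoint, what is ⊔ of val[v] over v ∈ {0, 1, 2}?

Trace (7 dequeues):
  [1] u=0 | in {0,3,4} | out {0,2,3,4} | prev {} | push {}
  [2] u=1 | in {0,2,3,4} | out {0,3,4} | prev {3,4} | push {0}
  [3] u=2 | in {0,2,3,4} | out {0,1,2,3,4} | prev {0,3} | push {1}
  [4] u=0 | in {0,1,2,3,4} | out {0,1,2,3,4} | prev {0,2,3,4} | push {2}
  [5] u=1 | in {0,1,2,3,4} | out {0,1,3,4} | prev {0,3,4} | push {0}
  [6] u=2 | in {0,1,2,3,4} | out {0,1,2,3,4} | ==
  [7] u=0 | in {0,1,2,3,4} | out {0,1,2,3,4} | ==

Converged values:
  [0] {0,1,2,3,4}
  [1] {0,1,3,4}
  [2] {0,1,2,3,4}

{0,1,2,3,4}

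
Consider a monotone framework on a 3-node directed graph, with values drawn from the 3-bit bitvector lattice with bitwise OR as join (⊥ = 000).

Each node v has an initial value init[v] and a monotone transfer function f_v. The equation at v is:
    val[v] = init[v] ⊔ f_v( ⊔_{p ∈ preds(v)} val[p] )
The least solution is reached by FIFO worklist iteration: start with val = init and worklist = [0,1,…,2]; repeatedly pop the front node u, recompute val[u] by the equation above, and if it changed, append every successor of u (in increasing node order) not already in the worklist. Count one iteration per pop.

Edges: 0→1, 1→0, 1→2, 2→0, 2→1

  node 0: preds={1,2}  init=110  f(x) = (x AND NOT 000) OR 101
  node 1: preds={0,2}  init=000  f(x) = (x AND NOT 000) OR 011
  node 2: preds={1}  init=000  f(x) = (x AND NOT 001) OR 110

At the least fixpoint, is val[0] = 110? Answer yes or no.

no

Worklist (5 pops):
  #1 pop 0: in=000 → 111 (was 110); enqueue []
  #2 pop 1: in=111 → 111 (was 000); enqueue [0]
  #3 pop 2: in=111 → 110 (was 000); enqueue [1]
  #4 pop 0: in=111 → 111 (no change)
  #5 pop 1: in=111 → 111 (no change)

Fixpoint:
  val[0] = 111
  val[1] = 111
  val[2] = 110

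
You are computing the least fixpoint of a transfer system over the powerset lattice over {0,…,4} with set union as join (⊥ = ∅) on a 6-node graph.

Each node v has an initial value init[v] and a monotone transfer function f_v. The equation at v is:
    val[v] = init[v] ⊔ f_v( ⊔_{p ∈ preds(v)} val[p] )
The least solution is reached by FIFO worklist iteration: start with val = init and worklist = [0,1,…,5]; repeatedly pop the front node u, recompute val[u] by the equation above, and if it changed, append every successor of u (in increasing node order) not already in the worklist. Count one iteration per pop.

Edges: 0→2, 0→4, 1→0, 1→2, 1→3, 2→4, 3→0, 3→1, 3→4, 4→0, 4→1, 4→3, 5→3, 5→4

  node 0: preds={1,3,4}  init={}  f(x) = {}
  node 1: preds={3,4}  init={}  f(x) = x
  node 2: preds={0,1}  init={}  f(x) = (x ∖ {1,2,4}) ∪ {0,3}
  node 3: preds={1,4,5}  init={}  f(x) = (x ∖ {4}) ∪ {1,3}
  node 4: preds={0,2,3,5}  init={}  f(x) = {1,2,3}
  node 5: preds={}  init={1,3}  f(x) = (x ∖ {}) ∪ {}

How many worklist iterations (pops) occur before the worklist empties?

Trace (13 dequeues):
  [1] u=0 | in {} | out {} | ==
  [2] u=1 | in {} | out {} | ==
  [3] u=2 | in {} | out {0,3} | prev {} | push {}
  [4] u=3 | in {1,3} | out {1,3} | prev {} | push {0,1}
  [5] u=4 | in {0,1,3} | out {1,2,3} | prev {} | push {3}
  [6] u=5 | in {} | out {1,3} | ==
  [7] u=0 | in {1,2,3} | out {} | ==
  [8] u=1 | in {1,2,3} | out {1,2,3} | prev {} | push {0,2}
  [9] u=3 | in {1,2,3} | out {1,2,3} | prev {1,3} | push {1,4}
  [10] u=0 | in {1,2,3} | out {} | ==
  [11] u=2 | in {1,2,3} | out {0,3} | ==
  [12] u=1 | in {1,2,3} | out {1,2,3} | ==
  [13] u=4 | in {0,1,2,3} | out {1,2,3} | ==

Converged values:
  [0] {}
  [1] {1,2,3}
  [2] {0,3}
  [3] {1,2,3}
  [4] {1,2,3}
  [5] {1,3}

13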